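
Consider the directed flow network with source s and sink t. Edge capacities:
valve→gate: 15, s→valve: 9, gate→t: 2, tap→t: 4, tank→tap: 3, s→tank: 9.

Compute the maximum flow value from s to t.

Augment s→tank→tap→t: bottleneck 3. Total 3.
Augment s→valve→gate→t: bottleneck 2. Total 5.
No augmenting path remains in the residual graph.

5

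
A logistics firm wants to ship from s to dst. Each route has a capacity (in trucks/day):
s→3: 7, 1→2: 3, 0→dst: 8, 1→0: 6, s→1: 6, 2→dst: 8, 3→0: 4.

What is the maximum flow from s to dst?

10

Augment s→3→0→dst: bottleneck 4. Total 4.
Augment s→1→0→dst: bottleneck 4. Total 8.
Augment s→1→2→dst: bottleneck 2. Total 10.
No augmenting path remains in the residual graph.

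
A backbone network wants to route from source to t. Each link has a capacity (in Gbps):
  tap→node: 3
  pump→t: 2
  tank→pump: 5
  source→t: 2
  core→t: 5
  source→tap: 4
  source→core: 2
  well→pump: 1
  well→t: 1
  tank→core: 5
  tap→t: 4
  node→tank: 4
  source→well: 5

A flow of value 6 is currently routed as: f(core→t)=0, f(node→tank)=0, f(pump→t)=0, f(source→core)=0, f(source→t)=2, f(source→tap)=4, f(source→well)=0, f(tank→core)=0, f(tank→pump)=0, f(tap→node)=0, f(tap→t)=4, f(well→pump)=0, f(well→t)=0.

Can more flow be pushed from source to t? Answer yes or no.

Residual path source→well→t has bottleneck 1 > 0.
Pushing 1 along it raises the flow to 7, so the given flow is not maximum.

Yes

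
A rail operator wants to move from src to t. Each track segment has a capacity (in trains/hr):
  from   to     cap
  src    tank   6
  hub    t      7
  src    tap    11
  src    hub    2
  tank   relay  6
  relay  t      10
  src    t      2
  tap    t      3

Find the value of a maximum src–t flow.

Augment src->t: bottleneck 2. Total 2.
Augment src->hub->t: bottleneck 2. Total 4.
Augment src->tap->t: bottleneck 3. Total 7.
Augment src->tank->relay->t: bottleneck 6. Total 13.
No augmenting path remains in the residual graph.

13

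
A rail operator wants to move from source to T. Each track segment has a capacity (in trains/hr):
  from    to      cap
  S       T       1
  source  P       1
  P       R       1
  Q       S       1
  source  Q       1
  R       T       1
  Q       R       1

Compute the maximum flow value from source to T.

2

Augment source->P->R->T: bottleneck 1. Total 1.
Augment source->Q->S->T: bottleneck 1. Total 2.
No augmenting path remains in the residual graph.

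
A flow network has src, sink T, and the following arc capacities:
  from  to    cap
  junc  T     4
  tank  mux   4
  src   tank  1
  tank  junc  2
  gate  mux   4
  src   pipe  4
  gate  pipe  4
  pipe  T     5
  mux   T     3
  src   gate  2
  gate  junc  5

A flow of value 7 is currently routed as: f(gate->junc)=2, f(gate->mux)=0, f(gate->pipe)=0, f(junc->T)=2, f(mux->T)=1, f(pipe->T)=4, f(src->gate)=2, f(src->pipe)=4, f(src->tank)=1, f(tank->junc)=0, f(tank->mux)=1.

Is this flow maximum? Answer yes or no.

Residual reachable from src: {src}; T is not reachable.
Saturated cut: src->tank, src->gate, src->pipe with total capacity 7 = current flow value. Flow is maximum.

Yes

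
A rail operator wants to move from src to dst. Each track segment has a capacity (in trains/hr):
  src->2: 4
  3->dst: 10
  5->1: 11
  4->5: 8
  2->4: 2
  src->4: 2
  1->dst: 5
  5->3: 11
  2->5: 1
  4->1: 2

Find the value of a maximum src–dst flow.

5

Augment src->4->1->dst: bottleneck 2. Total 2.
Augment src->2->5->1->dst: bottleneck 1. Total 3.
Augment src->2->4->5->1->dst: bottleneck 2. Total 5.
No augmenting path remains in the residual graph.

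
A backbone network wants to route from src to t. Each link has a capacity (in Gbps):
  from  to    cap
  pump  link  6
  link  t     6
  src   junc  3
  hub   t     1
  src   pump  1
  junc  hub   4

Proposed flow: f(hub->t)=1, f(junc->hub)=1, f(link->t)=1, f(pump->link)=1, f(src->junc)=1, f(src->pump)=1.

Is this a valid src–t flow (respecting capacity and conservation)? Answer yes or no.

Yes

Every edge has 0 ≤ f(e) ≤ cap(e).
At each intermediate node, inflow equals outflow.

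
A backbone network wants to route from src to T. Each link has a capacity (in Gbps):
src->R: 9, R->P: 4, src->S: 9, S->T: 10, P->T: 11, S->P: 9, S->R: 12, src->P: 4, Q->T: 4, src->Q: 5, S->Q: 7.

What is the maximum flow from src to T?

Augment src->S->T: bottleneck 9. Total 9.
Augment src->P->T: bottleneck 4. Total 13.
Augment src->Q->T: bottleneck 4. Total 17.
Augment src->R->P->T: bottleneck 4. Total 21.
No augmenting path remains in the residual graph.

21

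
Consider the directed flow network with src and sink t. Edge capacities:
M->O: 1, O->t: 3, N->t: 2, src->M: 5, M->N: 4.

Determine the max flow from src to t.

Augment src->M->O->t: bottleneck 1. Total 1.
Augment src->M->N->t: bottleneck 2. Total 3.
No augmenting path remains in the residual graph.

3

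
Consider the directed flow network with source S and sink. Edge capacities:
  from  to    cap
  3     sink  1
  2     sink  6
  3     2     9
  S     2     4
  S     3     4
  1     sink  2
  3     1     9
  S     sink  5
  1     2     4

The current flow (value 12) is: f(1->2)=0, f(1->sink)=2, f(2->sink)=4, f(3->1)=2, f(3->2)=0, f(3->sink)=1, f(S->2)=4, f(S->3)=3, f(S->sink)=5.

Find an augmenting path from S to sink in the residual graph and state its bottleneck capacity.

S->3->2->sink, bottleneck 1

Residual along S->3->2->sink: S->3: 1, 3->2: 9, 2->sink: 2.
Bottleneck = min = 1.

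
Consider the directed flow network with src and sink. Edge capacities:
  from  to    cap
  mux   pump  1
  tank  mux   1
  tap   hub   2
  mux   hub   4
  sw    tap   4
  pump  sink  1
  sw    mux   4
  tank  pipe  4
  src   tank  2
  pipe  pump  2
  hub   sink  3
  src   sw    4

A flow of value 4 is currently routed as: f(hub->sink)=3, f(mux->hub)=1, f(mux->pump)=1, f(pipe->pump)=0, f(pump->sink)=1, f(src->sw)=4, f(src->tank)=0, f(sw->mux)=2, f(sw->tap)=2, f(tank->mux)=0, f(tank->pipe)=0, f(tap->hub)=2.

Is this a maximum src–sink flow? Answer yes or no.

Yes

Residual reachable from src: {hub, mux, pipe, pump, src, sw, tank, tap}; sink is not reachable.
Saturated cut: hub->sink, pump->sink with total capacity 4 = current flow value. Flow is maximum.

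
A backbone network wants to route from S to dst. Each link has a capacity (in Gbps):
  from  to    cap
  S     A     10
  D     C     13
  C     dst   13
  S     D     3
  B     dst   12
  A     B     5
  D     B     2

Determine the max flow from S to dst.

Augment S→D→C→dst: bottleneck 3. Total 3.
Augment S→A→B→dst: bottleneck 5. Total 8.
No augmenting path remains in the residual graph.

8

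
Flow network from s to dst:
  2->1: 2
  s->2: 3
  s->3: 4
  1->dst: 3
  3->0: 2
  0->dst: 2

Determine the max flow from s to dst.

4

Augment s->2->1->dst: bottleneck 2. Total 2.
Augment s->3->0->dst: bottleneck 2. Total 4.
No augmenting path remains in the residual graph.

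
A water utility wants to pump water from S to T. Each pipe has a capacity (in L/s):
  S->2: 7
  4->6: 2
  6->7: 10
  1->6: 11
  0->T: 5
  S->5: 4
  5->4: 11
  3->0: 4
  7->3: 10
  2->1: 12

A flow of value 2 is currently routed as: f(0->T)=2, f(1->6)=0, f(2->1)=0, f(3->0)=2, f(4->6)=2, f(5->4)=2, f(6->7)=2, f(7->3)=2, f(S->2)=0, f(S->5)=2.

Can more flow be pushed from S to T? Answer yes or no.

Yes

Residual path S->2->1->6->7->3->0->T has bottleneck 2 > 0.
Pushing 2 along it raises the flow to 4, so the given flow is not maximum.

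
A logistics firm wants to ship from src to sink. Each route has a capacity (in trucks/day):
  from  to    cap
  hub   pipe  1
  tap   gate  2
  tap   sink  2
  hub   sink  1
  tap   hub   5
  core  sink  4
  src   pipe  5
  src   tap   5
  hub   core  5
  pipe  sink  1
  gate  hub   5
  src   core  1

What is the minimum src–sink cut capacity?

Max flow = 7 (via 5 augmenting paths).
In the residual at optimum, the set reachable from src is {pipe, src}.
Cut edges: src→tap (cap 5), src→core (cap 1), pipe→sink (cap 1). Sum = 7.

7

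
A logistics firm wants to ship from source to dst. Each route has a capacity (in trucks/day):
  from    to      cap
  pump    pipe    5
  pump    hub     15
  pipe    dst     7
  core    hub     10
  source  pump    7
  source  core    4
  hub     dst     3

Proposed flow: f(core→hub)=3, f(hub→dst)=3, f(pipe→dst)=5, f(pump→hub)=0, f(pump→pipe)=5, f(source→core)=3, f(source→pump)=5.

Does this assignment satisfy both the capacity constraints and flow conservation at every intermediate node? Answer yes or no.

Yes

Every edge has 0 ≤ f(e) ≤ cap(e).
At each intermediate node, inflow equals outflow.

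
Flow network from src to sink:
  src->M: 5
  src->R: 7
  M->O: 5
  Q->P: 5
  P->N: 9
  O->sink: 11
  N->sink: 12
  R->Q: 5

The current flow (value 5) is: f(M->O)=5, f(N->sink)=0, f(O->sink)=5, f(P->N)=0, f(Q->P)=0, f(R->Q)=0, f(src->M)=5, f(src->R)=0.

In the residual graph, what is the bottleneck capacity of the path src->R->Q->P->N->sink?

Residual capacities along the path: src->R: 7, R->Q: 5, Q->P: 5, P->N: 9, N->sink: 12.
Minimum is 5.

5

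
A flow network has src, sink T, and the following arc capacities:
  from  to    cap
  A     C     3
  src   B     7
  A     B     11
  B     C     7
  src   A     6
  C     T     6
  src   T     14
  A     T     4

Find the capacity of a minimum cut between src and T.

Max flow = 24 (via 4 augmenting paths).
In the residual at optimum, the set reachable from src is {A, B, C, src}.
Cut edges: src->T (cap 14), A->T (cap 4), C->T (cap 6). Sum = 24.

24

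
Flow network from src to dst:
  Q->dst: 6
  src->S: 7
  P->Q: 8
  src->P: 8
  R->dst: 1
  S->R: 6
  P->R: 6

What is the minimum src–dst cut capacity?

Max flow = 7 (via 2 augmenting paths).
In the residual at optimum, the set reachable from src is {P, Q, R, S, src}.
Cut edges: Q->dst (cap 6), R->dst (cap 1). Sum = 7.

7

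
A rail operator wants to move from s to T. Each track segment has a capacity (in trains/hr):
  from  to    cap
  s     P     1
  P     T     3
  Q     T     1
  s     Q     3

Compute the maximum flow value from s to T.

2

Augment s→Q→T: bottleneck 1. Total 1.
Augment s→P→T: bottleneck 1. Total 2.
No augmenting path remains in the residual graph.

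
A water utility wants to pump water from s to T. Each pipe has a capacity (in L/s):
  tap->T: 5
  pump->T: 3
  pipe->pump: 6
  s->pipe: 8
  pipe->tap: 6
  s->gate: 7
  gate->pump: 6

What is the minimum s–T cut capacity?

Max flow = 8 (via 2 augmenting paths).
In the residual at optimum, the set reachable from s is {gate, pipe, pump, s, tap}.
Cut edges: tap->T (cap 5), pump->T (cap 3). Sum = 8.

8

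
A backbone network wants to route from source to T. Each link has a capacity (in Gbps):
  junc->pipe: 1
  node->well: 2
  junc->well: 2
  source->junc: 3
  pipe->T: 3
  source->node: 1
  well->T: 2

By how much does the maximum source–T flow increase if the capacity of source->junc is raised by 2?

Original max flow = 3.
Edge source->junc does not cross the min cut (source side {junc, node, source, well}), so extra capacity there cannot help.
New max flow = 3. Increase = 0.

0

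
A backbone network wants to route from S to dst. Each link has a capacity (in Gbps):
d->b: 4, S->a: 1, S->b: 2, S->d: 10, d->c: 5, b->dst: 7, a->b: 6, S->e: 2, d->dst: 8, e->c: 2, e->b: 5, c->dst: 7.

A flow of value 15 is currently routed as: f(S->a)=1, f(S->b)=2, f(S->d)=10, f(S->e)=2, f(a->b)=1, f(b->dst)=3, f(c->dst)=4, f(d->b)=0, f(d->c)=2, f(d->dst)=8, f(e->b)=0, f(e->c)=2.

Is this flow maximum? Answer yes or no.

Yes

Residual reachable from S: {S}; dst is not reachable.
Saturated cut: S->a, S->e, S->d, S->b with total capacity 15 = current flow value. Flow is maximum.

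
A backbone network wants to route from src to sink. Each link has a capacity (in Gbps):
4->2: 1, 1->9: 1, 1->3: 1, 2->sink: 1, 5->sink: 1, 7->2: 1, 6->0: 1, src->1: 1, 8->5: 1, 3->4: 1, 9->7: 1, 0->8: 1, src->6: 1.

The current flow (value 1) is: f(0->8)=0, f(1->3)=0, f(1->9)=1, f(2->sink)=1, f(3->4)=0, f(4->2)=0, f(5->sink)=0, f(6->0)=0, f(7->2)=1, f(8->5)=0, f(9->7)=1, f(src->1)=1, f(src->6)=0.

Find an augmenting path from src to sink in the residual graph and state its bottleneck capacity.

Residual along src->6->0->8->5->sink: src->6: 1, 6->0: 1, 0->8: 1, 8->5: 1, 5->sink: 1.
Bottleneck = min = 1.

src->6->0->8->5->sink, bottleneck 1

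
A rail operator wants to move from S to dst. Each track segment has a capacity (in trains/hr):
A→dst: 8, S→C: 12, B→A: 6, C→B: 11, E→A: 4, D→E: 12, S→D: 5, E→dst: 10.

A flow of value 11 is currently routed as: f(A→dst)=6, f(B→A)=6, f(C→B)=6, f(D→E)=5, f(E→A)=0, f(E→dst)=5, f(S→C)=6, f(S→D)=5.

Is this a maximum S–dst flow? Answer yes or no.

Residual reachable from S: {B, C, S}; dst is not reachable.
Saturated cut: S→D, B→A with total capacity 11 = current flow value. Flow is maximum.

Yes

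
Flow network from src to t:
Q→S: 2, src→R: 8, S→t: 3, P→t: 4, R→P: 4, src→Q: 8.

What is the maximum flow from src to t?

Augment src→R→P→t: bottleneck 4. Total 4.
Augment src→Q→S→t: bottleneck 2. Total 6.
No augmenting path remains in the residual graph.

6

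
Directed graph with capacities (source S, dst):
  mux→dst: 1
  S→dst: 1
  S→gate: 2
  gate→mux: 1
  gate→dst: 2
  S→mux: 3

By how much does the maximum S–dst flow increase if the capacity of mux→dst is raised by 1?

1

Original max flow = 4.
After raising cap(mux→dst), augmenting paths through that edge carry 1 more unit.
New max flow = 5. Increase = 1.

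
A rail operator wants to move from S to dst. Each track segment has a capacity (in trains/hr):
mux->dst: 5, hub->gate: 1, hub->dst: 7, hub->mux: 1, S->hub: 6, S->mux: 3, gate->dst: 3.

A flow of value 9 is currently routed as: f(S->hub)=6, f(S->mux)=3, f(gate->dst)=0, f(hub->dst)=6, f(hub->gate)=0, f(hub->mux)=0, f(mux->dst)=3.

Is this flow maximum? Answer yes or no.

Residual reachable from S: {S}; dst is not reachable.
Saturated cut: S->hub, S->mux with total capacity 9 = current flow value. Flow is maximum.

Yes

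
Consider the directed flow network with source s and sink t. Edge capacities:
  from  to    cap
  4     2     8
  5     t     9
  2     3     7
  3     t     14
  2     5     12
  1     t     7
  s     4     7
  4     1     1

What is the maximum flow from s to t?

Augment s→4→1→t: bottleneck 1. Total 1.
Augment s→4→2→3→t: bottleneck 6. Total 7.
No augmenting path remains in the residual graph.

7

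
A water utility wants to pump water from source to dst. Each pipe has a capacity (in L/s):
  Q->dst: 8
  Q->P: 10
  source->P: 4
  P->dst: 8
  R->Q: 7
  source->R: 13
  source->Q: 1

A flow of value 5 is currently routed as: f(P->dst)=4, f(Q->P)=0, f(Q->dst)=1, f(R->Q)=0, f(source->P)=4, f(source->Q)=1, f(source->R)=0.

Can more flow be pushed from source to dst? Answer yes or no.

Yes

Residual path source->R->Q->dst has bottleneck 7 > 0.
Pushing 7 along it raises the flow to 12, so the given flow is not maximum.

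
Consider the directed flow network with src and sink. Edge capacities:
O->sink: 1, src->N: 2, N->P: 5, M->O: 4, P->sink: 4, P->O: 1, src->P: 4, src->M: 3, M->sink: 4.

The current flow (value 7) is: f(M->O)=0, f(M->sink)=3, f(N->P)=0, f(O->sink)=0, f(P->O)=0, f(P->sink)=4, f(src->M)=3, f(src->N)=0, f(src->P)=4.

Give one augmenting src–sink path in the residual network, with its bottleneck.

Residual along src->N->P->O->sink: src->N: 2, N->P: 5, P->O: 1, O->sink: 1.
Bottleneck = min = 1.

src->N->P->O->sink, bottleneck 1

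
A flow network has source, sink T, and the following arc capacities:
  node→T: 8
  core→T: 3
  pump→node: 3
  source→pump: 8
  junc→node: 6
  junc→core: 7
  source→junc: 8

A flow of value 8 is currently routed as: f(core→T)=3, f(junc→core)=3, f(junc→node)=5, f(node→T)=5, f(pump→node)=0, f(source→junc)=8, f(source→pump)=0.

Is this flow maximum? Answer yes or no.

Residual path source→pump→node→T has bottleneck 3 > 0.
Pushing 3 along it raises the flow to 11, so the given flow is not maximum.

No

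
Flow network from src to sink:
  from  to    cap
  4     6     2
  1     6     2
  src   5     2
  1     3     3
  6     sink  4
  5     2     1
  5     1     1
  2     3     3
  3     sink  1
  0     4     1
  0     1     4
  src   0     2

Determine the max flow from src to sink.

4

Augment src→0→4→6→sink: bottleneck 1. Total 1.
Augment src→0→1→6→sink: bottleneck 1. Total 2.
Augment src→5→1→6→sink: bottleneck 1. Total 3.
Augment src→5→2→3→sink: bottleneck 1. Total 4.
No augmenting path remains in the residual graph.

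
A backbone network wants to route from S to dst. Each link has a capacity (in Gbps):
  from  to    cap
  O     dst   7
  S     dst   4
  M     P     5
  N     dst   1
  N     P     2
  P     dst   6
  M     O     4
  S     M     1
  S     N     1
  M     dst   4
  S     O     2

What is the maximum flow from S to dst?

8

Augment S→dst: bottleneck 4. Total 4.
Augment S→N→dst: bottleneck 1. Total 5.
Augment S→M→dst: bottleneck 1. Total 6.
Augment S→O→dst: bottleneck 2. Total 8.
No augmenting path remains in the residual graph.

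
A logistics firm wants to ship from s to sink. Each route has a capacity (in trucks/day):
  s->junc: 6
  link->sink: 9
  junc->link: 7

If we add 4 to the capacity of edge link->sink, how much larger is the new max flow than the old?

Original max flow = 6.
Edge link->sink does not cross the min cut (source side {s}), so extra capacity there cannot help.
New max flow = 6. Increase = 0.

0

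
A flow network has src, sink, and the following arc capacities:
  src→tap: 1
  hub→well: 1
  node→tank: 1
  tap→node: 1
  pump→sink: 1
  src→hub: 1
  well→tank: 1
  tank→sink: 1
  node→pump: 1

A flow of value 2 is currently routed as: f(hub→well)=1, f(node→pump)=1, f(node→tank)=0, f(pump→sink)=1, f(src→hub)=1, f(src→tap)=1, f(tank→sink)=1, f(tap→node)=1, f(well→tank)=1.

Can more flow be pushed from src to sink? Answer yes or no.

No

Residual reachable from src: {src}; sink is not reachable.
Saturated cut: src→tap, src→hub with total capacity 2 = current flow value. Flow is maximum.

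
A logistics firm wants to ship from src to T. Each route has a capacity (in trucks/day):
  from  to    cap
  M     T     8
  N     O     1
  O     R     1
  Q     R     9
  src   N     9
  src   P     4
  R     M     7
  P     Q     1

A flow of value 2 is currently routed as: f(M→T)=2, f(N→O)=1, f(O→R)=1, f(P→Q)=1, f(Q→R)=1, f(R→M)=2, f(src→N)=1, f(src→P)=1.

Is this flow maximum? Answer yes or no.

Yes

Residual reachable from src: {N, P, src}; T is not reachable.
Saturated cut: P→Q, N→O with total capacity 2 = current flow value. Flow is maximum.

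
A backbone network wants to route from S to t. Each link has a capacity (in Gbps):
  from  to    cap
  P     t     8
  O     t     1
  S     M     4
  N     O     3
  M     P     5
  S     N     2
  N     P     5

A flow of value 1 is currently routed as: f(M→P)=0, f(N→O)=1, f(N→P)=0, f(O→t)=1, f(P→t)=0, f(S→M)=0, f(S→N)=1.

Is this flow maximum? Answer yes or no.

No

Residual path S→N→P→t has bottleneck 1 > 0.
Pushing 1 along it raises the flow to 2, so the given flow is not maximum.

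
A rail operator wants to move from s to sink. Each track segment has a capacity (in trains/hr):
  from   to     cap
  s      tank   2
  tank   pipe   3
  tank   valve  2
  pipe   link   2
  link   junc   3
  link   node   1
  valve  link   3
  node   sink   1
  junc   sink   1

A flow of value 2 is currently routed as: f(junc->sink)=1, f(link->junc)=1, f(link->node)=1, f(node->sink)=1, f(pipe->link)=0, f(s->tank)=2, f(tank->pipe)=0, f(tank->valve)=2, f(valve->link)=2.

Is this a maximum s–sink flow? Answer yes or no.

Residual reachable from s: {s}; sink is not reachable.
Saturated cut: s->tank with total capacity 2 = current flow value. Flow is maximum.

Yes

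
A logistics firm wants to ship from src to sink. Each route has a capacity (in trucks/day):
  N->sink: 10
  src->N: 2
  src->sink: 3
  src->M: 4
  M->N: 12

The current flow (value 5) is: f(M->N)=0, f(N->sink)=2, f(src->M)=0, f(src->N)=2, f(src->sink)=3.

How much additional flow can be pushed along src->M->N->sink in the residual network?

4

Residual capacities along the path: src->M: 4, M->N: 12, N->sink: 8.
Minimum is 4.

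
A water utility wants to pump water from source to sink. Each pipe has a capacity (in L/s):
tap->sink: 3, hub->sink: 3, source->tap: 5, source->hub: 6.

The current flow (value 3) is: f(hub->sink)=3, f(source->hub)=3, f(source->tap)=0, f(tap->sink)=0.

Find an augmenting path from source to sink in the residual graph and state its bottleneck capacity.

source->tap->sink, bottleneck 3

Residual along source->tap->sink: source->tap: 5, tap->sink: 3.
Bottleneck = min = 3.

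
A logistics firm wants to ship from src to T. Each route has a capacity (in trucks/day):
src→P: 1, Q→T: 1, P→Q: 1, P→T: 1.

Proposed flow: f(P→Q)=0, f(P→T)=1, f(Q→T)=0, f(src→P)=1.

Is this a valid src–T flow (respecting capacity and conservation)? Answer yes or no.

Every edge has 0 ≤ f(e) ≤ cap(e).
At each intermediate node, inflow equals outflow.

Yes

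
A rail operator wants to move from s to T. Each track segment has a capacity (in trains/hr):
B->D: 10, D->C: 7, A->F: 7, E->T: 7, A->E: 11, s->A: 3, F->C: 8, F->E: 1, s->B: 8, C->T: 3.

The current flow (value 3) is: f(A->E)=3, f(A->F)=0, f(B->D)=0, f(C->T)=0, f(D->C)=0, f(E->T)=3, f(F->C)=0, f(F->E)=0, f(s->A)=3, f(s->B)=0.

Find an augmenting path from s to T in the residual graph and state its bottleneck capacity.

s->B->D->C->T, bottleneck 3

Residual along s->B->D->C->T: s->B: 8, B->D: 10, D->C: 7, C->T: 3.
Bottleneck = min = 3.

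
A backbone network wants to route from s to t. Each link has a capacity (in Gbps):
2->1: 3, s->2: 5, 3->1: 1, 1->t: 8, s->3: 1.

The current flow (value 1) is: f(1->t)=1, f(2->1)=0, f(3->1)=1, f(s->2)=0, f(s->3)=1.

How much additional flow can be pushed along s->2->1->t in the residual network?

Residual capacities along the path: s->2: 5, 2->1: 3, 1->t: 7.
Minimum is 3.

3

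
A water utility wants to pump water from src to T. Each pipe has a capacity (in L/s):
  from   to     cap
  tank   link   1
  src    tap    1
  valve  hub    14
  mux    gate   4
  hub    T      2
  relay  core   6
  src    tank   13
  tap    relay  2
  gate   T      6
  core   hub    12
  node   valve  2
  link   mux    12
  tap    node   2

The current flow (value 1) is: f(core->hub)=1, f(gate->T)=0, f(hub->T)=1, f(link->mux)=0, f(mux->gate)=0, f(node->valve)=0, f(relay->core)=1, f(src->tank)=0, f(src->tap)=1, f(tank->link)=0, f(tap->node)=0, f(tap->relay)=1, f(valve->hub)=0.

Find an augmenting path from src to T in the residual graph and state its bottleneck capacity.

src->tank->link->mux->gate->T, bottleneck 1

Residual along src->tank->link->mux->gate->T: src->tank: 13, tank->link: 1, link->mux: 12, mux->gate: 4, gate->T: 6.
Bottleneck = min = 1.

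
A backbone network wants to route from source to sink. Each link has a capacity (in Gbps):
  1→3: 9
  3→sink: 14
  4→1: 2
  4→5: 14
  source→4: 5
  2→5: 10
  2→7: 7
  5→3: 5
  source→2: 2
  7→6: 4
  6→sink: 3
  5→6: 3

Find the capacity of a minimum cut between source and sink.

7

Max flow = 7 (via 3 augmenting paths).
In the residual at optimum, the set reachable from source is {source}.
Cut edges: source→2 (cap 2), source→4 (cap 5). Sum = 7.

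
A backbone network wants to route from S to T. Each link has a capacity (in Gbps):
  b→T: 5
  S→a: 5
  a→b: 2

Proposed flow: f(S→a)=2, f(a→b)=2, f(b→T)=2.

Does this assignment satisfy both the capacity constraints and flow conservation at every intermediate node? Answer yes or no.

Every edge has 0 ≤ f(e) ≤ cap(e).
At each intermediate node, inflow equals outflow.

Yes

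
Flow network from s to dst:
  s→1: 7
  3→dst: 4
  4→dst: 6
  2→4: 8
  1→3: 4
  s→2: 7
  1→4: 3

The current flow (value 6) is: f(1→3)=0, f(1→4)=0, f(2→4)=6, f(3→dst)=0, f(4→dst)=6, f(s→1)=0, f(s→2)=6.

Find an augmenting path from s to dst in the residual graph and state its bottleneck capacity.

Residual along s→1→3→dst: s→1: 7, 1→3: 4, 3→dst: 4.
Bottleneck = min = 4.

s→1→3→dst, bottleneck 4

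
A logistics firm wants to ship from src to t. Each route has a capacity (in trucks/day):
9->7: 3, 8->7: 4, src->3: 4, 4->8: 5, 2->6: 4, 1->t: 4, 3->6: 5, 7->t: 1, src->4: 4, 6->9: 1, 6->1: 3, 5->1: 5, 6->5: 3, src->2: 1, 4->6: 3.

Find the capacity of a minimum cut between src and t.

Max flow = 5 (via 3 augmenting paths).
In the residual at optimum, the set reachable from src is {1, 2, 3, 4, 5, 6, 7, 8, 9, src}.
Cut edges: 7->t (cap 1), 1->t (cap 4). Sum = 5.

5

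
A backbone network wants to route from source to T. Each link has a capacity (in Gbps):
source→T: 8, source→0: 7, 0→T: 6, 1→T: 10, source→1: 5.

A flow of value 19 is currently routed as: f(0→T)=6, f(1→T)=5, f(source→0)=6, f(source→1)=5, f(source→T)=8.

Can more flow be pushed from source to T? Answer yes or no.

Residual reachable from source: {0, source}; T is not reachable.
Saturated cut: source→1, source→T, 0→T with total capacity 19 = current flow value. Flow is maximum.

No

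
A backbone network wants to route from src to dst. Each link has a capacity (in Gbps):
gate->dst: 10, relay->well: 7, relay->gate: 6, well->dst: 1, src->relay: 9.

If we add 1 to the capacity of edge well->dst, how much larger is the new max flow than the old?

Original max flow = 7.
After raising cap(well->dst), augmenting paths through that edge carry 1 more unit.
New max flow = 8. Increase = 1.

1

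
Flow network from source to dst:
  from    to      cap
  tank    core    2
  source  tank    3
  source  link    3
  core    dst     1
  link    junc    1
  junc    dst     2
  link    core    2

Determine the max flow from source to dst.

Augment source→tank→core→dst: bottleneck 1. Total 1.
Augment source→link→junc→dst: bottleneck 1. Total 2.
No augmenting path remains in the residual graph.

2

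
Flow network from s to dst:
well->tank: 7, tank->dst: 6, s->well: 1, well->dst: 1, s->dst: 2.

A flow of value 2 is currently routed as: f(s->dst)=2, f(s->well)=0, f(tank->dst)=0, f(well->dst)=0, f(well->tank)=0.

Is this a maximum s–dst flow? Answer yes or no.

No

Residual path s->well->dst has bottleneck 1 > 0.
Pushing 1 along it raises the flow to 3, so the given flow is not maximum.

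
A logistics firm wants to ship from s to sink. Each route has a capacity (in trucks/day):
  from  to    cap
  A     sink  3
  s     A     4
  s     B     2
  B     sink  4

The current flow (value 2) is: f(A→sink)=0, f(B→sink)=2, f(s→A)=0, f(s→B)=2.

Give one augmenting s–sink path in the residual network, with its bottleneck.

s→A→sink, bottleneck 3

Residual along s→A→sink: s→A: 4, A→sink: 3.
Bottleneck = min = 3.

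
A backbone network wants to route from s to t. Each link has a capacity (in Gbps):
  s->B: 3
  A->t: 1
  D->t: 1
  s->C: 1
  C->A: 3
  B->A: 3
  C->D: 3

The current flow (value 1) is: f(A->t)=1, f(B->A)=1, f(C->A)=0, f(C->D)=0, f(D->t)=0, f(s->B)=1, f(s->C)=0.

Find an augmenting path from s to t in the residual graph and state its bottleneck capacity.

Residual along s->C->D->t: s->C: 1, C->D: 3, D->t: 1.
Bottleneck = min = 1.

s->C->D->t, bottleneck 1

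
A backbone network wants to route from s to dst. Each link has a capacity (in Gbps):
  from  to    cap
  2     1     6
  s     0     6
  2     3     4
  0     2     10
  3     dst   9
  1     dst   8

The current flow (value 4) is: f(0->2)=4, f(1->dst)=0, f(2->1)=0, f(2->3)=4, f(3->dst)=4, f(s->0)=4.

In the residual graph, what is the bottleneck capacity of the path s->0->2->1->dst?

Residual capacities along the path: s->0: 2, 0->2: 6, 2->1: 6, 1->dst: 8.
Minimum is 2.

2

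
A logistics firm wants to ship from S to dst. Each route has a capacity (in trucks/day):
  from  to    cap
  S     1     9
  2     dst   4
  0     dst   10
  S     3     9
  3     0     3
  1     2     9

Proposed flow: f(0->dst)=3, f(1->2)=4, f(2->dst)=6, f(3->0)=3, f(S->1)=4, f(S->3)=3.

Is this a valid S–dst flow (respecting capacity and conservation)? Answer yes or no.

Capacity violated on 2->dst: flow 6 > capacity 4.

No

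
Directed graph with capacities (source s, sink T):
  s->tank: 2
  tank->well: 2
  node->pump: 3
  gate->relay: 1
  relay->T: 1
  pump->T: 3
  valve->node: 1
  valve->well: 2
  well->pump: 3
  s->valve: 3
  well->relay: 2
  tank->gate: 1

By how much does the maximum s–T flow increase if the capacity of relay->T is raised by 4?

Original max flow = 4.
After raising cap(relay->T), augmenting paths through that edge carry 1 more unit.
New max flow = 5. Increase = 1.

1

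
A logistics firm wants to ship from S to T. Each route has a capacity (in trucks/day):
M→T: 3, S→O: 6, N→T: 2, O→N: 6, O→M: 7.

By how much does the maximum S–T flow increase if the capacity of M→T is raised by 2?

1

Original max flow = 5.
After raising cap(M→T), augmenting paths through that edge carry 1 more unit.
New max flow = 6. Increase = 1.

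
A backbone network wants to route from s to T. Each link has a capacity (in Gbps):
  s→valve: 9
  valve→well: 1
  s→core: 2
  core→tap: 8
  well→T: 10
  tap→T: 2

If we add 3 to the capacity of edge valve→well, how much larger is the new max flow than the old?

3

Original max flow = 3.
After raising cap(valve→well), augmenting paths through that edge carry 3 more units.
New max flow = 6. Increase = 3.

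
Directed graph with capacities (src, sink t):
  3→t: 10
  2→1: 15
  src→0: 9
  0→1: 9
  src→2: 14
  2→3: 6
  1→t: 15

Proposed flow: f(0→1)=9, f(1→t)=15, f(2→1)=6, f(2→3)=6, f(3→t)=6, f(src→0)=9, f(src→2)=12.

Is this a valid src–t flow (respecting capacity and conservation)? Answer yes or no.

Every edge has 0 ≤ f(e) ≤ cap(e).
At each intermediate node, inflow equals outflow.

Yes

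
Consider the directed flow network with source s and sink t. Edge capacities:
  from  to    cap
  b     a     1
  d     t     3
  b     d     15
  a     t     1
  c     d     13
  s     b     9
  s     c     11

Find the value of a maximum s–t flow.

4

Augment s→b→a→t: bottleneck 1. Total 1.
Augment s→b→d→t: bottleneck 3. Total 4.
No augmenting path remains in the residual graph.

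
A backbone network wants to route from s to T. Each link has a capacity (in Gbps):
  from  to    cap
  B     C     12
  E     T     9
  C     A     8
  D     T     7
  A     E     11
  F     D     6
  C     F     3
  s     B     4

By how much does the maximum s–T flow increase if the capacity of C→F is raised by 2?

0

Original max flow = 4.
Edge C→F does not cross the min cut (source side {s}), so extra capacity there cannot help.
New max flow = 4. Increase = 0.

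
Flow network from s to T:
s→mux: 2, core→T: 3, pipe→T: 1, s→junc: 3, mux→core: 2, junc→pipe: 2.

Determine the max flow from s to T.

3

Augment s→mux→core→T: bottleneck 2. Total 2.
Augment s→junc→pipe→T: bottleneck 1. Total 3.
No augmenting path remains in the residual graph.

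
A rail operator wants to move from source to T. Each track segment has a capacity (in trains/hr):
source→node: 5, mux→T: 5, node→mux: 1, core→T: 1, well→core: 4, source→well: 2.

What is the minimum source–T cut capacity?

2

Max flow = 2 (via 2 augmenting paths).
In the residual at optimum, the set reachable from source is {core, node, source, well}.
Cut edges: node→mux (cap 1), core→T (cap 1). Sum = 2.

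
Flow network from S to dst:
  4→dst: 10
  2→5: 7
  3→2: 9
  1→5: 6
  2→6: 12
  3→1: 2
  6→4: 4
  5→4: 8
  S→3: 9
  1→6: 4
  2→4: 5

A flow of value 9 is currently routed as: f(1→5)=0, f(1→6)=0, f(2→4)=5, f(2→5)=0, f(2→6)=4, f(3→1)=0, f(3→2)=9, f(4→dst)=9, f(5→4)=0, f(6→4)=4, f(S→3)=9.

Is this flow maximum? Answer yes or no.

Residual reachable from S: {S}; dst is not reachable.
Saturated cut: S→3 with total capacity 9 = current flow value. Flow is maximum.

Yes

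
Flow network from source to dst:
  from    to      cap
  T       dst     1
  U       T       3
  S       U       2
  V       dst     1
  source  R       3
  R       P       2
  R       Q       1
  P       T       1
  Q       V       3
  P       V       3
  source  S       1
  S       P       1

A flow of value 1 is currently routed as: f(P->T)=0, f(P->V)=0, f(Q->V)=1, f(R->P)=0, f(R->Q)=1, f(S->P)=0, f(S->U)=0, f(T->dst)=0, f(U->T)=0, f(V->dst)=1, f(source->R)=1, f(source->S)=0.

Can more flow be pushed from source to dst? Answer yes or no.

Yes

Residual path source->R->P->T->dst has bottleneck 1 > 0.
Pushing 1 along it raises the flow to 2, so the given flow is not maximum.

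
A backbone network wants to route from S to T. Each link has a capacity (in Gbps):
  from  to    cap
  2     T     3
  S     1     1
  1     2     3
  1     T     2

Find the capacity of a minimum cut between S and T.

Max flow = 1 (via 1 augmenting path).
In the residual at optimum, the set reachable from S is {S}.
Cut edges: S->1 (cap 1). Sum = 1.

1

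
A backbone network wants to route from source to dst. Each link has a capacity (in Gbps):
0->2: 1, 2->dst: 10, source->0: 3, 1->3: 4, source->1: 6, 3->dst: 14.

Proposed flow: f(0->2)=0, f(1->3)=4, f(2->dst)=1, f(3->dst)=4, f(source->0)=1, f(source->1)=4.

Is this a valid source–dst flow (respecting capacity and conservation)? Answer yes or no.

Conservation fails at 0: inflow 1 ≠ outflow 0.

No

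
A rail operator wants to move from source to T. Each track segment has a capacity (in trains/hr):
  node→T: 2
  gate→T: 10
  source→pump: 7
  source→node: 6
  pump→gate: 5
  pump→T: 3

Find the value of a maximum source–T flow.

9

Augment source→pump→T: bottleneck 3. Total 3.
Augment source→node→T: bottleneck 2. Total 5.
Augment source→pump→gate→T: bottleneck 4. Total 9.
No augmenting path remains in the residual graph.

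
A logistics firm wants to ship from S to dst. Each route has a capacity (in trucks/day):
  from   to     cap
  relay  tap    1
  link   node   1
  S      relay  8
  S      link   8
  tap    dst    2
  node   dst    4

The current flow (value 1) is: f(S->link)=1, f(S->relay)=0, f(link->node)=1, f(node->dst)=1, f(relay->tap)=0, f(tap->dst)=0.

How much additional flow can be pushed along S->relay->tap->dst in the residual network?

1

Residual capacities along the path: S->relay: 8, relay->tap: 1, tap->dst: 2.
Minimum is 1.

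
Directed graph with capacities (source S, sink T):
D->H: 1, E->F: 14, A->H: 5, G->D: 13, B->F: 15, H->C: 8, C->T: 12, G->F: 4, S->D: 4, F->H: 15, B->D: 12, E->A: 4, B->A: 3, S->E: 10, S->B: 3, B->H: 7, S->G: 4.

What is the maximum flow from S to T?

Augment S->B->H->C->T: bottleneck 3. Total 3.
Augment S->D->H->C->T: bottleneck 1. Total 4.
Augment S->E->F->H->C->T: bottleneck 4. Total 8.
No augmenting path remains in the residual graph.

8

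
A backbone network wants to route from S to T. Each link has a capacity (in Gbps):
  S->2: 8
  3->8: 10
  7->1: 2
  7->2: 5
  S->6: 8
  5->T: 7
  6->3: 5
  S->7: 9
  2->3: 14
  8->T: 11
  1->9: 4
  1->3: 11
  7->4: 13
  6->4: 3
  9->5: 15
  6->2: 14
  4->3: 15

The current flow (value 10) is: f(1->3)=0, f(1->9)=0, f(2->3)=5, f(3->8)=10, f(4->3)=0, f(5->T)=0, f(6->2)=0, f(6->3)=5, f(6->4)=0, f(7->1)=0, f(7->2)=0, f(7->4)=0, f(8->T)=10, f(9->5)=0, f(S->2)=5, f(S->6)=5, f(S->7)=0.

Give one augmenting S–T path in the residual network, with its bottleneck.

S->7->1->9->5->T, bottleneck 2

Residual along S->7->1->9->5->T: S->7: 9, 7->1: 2, 1->9: 4, 9->5: 15, 5->T: 7.
Bottleneck = min = 2.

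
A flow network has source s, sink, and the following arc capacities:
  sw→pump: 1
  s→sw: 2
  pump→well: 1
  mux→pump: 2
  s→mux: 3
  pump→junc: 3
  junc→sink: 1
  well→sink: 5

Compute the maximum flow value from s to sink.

2

Augment s→sw→pump→junc→sink: bottleneck 1. Total 1.
Augment s→mux→pump→well→sink: bottleneck 1. Total 2.
No augmenting path remains in the residual graph.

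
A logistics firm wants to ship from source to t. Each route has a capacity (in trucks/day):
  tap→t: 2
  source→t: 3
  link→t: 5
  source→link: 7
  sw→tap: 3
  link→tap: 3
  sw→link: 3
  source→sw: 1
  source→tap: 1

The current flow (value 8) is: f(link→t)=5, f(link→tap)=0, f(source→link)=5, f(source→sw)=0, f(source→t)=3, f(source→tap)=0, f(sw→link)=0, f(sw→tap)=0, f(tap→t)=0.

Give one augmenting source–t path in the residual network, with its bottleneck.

Residual along source→tap→t: source→tap: 1, tap→t: 2.
Bottleneck = min = 1.

source→tap→t, bottleneck 1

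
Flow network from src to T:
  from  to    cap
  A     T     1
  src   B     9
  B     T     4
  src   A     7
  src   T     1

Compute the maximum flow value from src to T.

6

Augment src→T: bottleneck 1. Total 1.
Augment src→A→T: bottleneck 1. Total 2.
Augment src→B→T: bottleneck 4. Total 6.
No augmenting path remains in the residual graph.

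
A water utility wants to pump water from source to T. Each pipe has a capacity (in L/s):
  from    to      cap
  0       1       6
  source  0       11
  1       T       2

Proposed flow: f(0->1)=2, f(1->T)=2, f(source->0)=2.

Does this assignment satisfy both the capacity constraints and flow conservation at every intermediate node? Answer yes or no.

Every edge has 0 ≤ f(e) ≤ cap(e).
At each intermediate node, inflow equals outflow.

Yes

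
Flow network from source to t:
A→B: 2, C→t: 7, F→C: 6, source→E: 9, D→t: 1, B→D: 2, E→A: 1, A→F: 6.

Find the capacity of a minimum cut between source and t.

Max flow = 1 (via 1 augmenting path).
In the residual at optimum, the set reachable from source is {E, source}.
Cut edges: E→A (cap 1). Sum = 1.

1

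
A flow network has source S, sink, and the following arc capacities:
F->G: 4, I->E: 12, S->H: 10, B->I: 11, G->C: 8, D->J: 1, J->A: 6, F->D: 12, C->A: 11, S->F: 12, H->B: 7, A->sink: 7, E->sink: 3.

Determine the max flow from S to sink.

Augment S->F->D->J->A->sink: bottleneck 1. Total 1.
Augment S->F->G->C->A->sink: bottleneck 4. Total 5.
Augment S->H->B->I->E->sink: bottleneck 3. Total 8.
No augmenting path remains in the residual graph.

8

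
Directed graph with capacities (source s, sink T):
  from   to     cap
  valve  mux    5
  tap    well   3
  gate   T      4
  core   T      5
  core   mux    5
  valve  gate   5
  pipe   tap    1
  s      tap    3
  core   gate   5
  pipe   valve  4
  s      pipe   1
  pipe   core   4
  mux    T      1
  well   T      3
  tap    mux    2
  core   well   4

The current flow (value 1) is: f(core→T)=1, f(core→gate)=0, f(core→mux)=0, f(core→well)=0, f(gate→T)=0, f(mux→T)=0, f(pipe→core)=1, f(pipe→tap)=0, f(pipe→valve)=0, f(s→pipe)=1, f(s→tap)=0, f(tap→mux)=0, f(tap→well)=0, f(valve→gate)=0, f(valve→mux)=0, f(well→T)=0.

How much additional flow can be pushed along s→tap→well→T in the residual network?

Residual capacities along the path: s→tap: 3, tap→well: 3, well→T: 3.
Minimum is 3.

3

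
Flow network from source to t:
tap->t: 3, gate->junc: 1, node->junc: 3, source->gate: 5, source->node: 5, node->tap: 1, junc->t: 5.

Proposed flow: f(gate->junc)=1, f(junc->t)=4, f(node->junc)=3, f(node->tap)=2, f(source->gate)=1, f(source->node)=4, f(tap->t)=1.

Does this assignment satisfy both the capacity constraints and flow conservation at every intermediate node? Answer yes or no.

No

Capacity violated on node->tap: flow 2 > capacity 1.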